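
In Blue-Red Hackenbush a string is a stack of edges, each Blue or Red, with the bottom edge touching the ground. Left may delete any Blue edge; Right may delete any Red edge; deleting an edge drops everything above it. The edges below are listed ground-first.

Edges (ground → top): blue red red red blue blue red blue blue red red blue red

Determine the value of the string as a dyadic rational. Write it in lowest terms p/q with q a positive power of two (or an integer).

Build G(s[:k]) for k = 1..13, string s = blue red red red blue blue red blue blue red red blue red.
step 1: add blue to get b; options L={ 0 } R={ none } = 1
step 2: add red to get br; options L={ 0 } R={ 1 } = 1/2
step 3: add red to get brr; options L={ 0 } R={ 1/2,1 } = 1/4
step 4: add red to get brrr; options L={ 0 } R={ 1/4,1/2,1 } = 1/8
step 5: add blue to get brrrb; options L={ 0,1/8 } R={ 1/4,1/2,1 } = 3/16
step 6: add blue to get brrrbb; options L={ 0,1/8,3/16 } R={ 1/4,1/2,1 } = 7/32
step 7: add red to get brrrbbr; options L={ 0,1/8,3/16 } R={ 7/32,1/4,1/2,1 } = 13/64
step 8: add blue to get brrrbbrb; options L={ 0,1/8,3/16,13/64 } R={ 7/32,1/4,1/2,1 } = 27/128
step 9: add blue to get brrrbbrbb; options L={ 0,1/8,3/16,13/64,27/128 } R={ 7/32,1/4,1/2,1 } = 55/256
step 10: add red to get brrrbbrbbr; options L={ 0,1/8,3/16,13/64,27/128 } R={ 55/256,7/32,1/4,1/2,1 } = 109/512
step 11: add red to get brrrbbrbbrr; options L={ 0,1/8,3/16,13/64,27/128 } R={ 109/512,55/256,7/32,1/4,1/2,1 } = 217/1024
step 12: add blue to get brrrbbrbbrrb; options L={ 0,1/8,3/16,13/64,27/128,217/1024 } R={ 109/512,55/256,7/32,1/4,1/2,1 } = 435/2048
step 13: add red to get brrrbbrbbrrbr; options L={ 0,1/8,3/16,13/64,27/128,217/1024 } R={ 435/2048,109/512,55/256,7/32,1/4,1/2,1 } = 869/4096

869/4096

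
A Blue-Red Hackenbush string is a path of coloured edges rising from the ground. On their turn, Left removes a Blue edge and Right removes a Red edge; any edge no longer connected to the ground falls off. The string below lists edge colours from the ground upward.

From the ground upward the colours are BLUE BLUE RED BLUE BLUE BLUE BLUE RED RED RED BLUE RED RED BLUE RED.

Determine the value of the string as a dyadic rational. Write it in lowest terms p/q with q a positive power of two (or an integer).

15909/8192

1 of 15 · B · max L 0 · min R +∞ → 1
2 of 15 · BB · max L 1 · min R +∞ → 2
3 of 15 · BBR · max L 1 · min R 2 → 3/2
4 of 15 · BBRB · max L 3/2 · min R 2 → 7/4
5 of 15 · BBRBB · max L 7/4 · min R 2 → 15/8
6 of 15 · BBRBBB · max L 15/8 · min R 2 → 31/16
7 of 15 · BBRBBBB · max L 31/16 · min R 2 → 63/32
8 of 15 · BBRBBBBR · max L 31/16 · min R 63/32 → 125/64
9 of 15 · BBRBBBBRR · max L 31/16 · min R 125/64 → 249/128
10 of 15 · BBRBBBBRRR · max L 31/16 · min R 249/128 → 497/256
11 of 15 · BBRBBBBRRRB · max L 497/256 · min R 249/128 → 995/512
12 of 15 · BBRBBBBRRRBR · max L 497/256 · min R 995/512 → 1989/1024
13 of 15 · BBRBBBBRRRBRR · max L 497/256 · min R 1989/1024 → 3977/2048
14 of 15 · BBRBBBBRRRBRRB · max L 3977/2048 · min R 1989/1024 → 7955/4096
15 of 15 · BBRBBBBRRRBRRBR · max L 3977/2048 · min R 7955/4096 → 15909/8192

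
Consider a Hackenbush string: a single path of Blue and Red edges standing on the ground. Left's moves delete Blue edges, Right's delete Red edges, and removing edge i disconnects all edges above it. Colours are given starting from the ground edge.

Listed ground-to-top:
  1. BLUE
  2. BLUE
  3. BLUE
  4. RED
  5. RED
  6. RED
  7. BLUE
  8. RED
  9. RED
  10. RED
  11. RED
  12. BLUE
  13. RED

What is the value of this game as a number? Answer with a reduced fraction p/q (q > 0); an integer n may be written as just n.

g_1 [B]  L=[0]  R=[(no moves)]  => 1
g_2 [BB]  L=[0; 1]  R=[(no moves)]  => 2
g_3 [BBB]  L=[0; 1; 2]  R=[(no moves)]  => 3
g_4 [BBBR]  L=[0; 1; 2]  R=[3]  => 5/2
g_5 [BBBRR]  L=[0; 1; 2]  R=[5/2; 3]  => 9/4
g_6 [BBBRRR]  L=[0; 1; 2]  R=[9/4; 5/2; 3]  => 17/8
g_7 [BBBRRRB]  L=[0; 1; 2; 17/8]  R=[9/4; 5/2; 3]  => 35/16
g_8 [BBBRRRBR]  L=[0; 1; 2; 17/8]  R=[35/16; 9/4; 5/2; 3]  => 69/32
g_9 [BBBRRRBRR]  L=[0; 1; 2; 17/8]  R=[69/32; 35/16; 9/4; 5/2; 3]  => 137/64
g_10 [BBBRRRBRRR]  L=[0; 1; 2; 17/8]  R=[137/64; 69/32; 35/16; 9/4; 5/2; 3]  => 273/128
g_11 [BBBRRRBRRRR]  L=[0; 1; 2; 17/8]  R=[273/128; 137/64; 69/32; 35/16; 9/4; 5/2; 3]  => 545/256
g_12 [BBBRRRBRRRRB]  L=[0; 1; 2; 17/8; 545/256]  R=[273/128; 137/64; 69/32; 35/16; 9/4; 5/2; 3]  => 1091/512
g_13 [BBBRRRBRRRRBR]  L=[0; 1; 2; 17/8; 545/256]  R=[1091/512; 273/128; 137/64; 69/32; 35/16; 9/4; 5/2; 3]  => 2181/1024

2181/1024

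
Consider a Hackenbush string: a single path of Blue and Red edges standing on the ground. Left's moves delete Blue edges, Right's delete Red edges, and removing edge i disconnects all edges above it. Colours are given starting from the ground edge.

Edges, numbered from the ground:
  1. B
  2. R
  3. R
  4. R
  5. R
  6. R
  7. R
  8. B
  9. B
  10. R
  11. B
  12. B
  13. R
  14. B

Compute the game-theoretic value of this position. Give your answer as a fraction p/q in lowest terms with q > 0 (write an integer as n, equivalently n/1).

219/8192

Prefix values for B R R R R R R B B R B B R B via {L|R} + simplicity:
val_1 [B]  L=[0]  R=[]  = 1
val_2 [BR]  L=[0]  R=[1]  = 1/2
val_3 [BRR]  L=[0]  R=[1/2 1]  = 1/4
val_4 [BRRR]  L=[0]  R=[1/4 1/2 1]  = 1/8
val_5 [BRRRR]  L=[0]  R=[1/8 1/4 1/2 1]  = 1/16
val_6 [BRRRRR]  L=[0]  R=[1/16 1/8 1/4 1/2 1]  = 1/32
val_7 [BRRRRRR]  L=[0]  R=[1/32 1/16 1/8 1/4 1/2 1]  = 1/64
val_8 [BRRRRRRB]  L=[0 1/64]  R=[1/32 1/16 1/8 1/4 1/2 1]  = 3/128
val_9 [BRRRRRRBB]  L=[0 1/64 3/128]  R=[1/32 1/16 1/8 1/4 1/2 1]  = 7/256
val_10 [BRRRRRRBBR]  L=[0 1/64 3/128]  R=[7/256 1/32 1/16 1/8 1/4 1/2 1]  = 13/512
val_11 [BRRRRRRBBRB]  L=[0 1/64 3/128 13/512]  R=[7/256 1/32 1/16 1/8 1/4 1/2 1]  = 27/1024
val_12 [BRRRRRRBBRBB]  L=[0 1/64 3/128 13/512 27/1024]  R=[7/256 1/32 1/16 1/8 1/4 1/2 1]  = 55/2048
val_13 [BRRRRRRBBRBBR]  L=[0 1/64 3/128 13/512 27/1024]  R=[55/2048 7/256 1/32 1/16 1/8 1/4 1/2 1]  = 109/4096
val_14 [BRRRRRRBBRBBRB]  L=[0 1/64 3/128 13/512 27/1024 109/4096]  R=[55/2048 7/256 1/32 1/16 1/8 1/4 1/2 1]  = 219/8192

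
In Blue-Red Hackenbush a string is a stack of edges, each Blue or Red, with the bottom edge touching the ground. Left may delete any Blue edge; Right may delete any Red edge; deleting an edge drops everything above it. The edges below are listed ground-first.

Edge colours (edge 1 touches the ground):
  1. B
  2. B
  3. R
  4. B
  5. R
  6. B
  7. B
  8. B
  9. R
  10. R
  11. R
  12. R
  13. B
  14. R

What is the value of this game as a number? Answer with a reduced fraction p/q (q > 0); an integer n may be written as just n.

7045/4096

B: Left { 0 }, Right { — } ⇒ simplest 1
BB: Left { 0,1 }, Right { — } ⇒ simplest 2
BBR: Left { 0,1 }, Right { 2 } ⇒ simplest 3/2
BBRB: Left { 0,1,3/2 }, Right { 2 } ⇒ simplest 7/4
BBRBR: Left { 0,1,3/2 }, Right { 7/4,2 } ⇒ simplest 13/8
BBRBRB: Left { 0,1,3/2,13/8 }, Right { 7/4,2 } ⇒ simplest 27/16
BBRBRBB: Left { 0,1,3/2,13/8,27/16 }, Right { 7/4,2 } ⇒ simplest 55/32
BBRBRBBB: Left { 0,1,3/2,13/8,27/16,55/32 }, Right { 7/4,2 } ⇒ simplest 111/64
BBRBRBBBR: Left { 0,1,3/2,13/8,27/16,55/32 }, Right { 111/64,7/4,2 } ⇒ simplest 221/128
BBRBRBBBRR: Left { 0,1,3/2,13/8,27/16,55/32 }, Right { 221/128,111/64,7/4,2 } ⇒ simplest 441/256
BBRBRBBBRRR: Left { 0,1,3/2,13/8,27/16,55/32 }, Right { 441/256,221/128,111/64,7/4,2 } ⇒ simplest 881/512
BBRBRBBBRRRR: Left { 0,1,3/2,13/8,27/16,55/32 }, Right { 881/512,441/256,221/128,111/64,7/4,2 } ⇒ simplest 1761/1024
BBRBRBBBRRRRB: Left { 0,1,3/2,13/8,27/16,55/32,1761/1024 }, Right { 881/512,441/256,221/128,111/64,7/4,2 } ⇒ simplest 3523/2048
BBRBRBBBRRRRBR: Left { 0,1,3/2,13/8,27/16,55/32,1761/1024 }, Right { 3523/2048,881/512,441/256,221/128,111/64,7/4,2 } ⇒ simplest 7045/4096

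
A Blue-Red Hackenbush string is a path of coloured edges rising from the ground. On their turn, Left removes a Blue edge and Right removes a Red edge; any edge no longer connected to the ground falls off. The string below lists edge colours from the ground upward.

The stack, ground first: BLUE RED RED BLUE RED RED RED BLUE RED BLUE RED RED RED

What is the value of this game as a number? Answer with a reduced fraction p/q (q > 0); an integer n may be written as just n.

Prefix values for BLUE RED RED BLUE RED RED RED BLUE RED BLUE RED RED RED via {L|R} + simplicity:
1 of 13 · B · max L 0 · min R +∞ gives 1
2 of 13 · BR · max L 0 · min R 1 gives 1/2
3 of 13 · BRR · max L 0 · min R 1/2 gives 1/4
4 of 13 · BRRB · max L 1/4 · min R 1/2 gives 3/8
5 of 13 · BRRBR · max L 1/4 · min R 3/8 gives 5/16
6 of 13 · BRRBRR · max L 1/4 · min R 5/16 gives 9/32
7 of 13 · BRRBRRR · max L 1/4 · min R 9/32 gives 17/64
8 of 13 · BRRBRRRB · max L 17/64 · min R 9/32 gives 35/128
9 of 13 · BRRBRRRBR · max L 17/64 · min R 35/128 gives 69/256
10 of 13 · BRRBRRRBRB · max L 69/256 · min R 35/128 gives 139/512
11 of 13 · BRRBRRRBRBR · max L 69/256 · min R 139/512 gives 277/1024
12 of 13 · BRRBRRRBRBRR · max L 69/256 · min R 277/1024 gives 553/2048
13 of 13 · BRRBRRRBRBRRR · max L 69/256 · min R 553/2048 gives 1105/4096

1105/4096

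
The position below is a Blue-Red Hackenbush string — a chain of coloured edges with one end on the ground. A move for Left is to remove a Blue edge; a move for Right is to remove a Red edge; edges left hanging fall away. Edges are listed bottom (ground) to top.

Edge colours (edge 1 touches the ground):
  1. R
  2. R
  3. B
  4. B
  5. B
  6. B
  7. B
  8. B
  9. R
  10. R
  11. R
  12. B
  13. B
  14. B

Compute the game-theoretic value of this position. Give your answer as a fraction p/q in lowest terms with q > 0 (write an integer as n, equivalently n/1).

Recurse on prefixes of the 14-edge string R R B B B B B B R R R B B B:
R: Left { — }, Right { 0 } → simplest -1
RR: Left { — }, Right { -1 0 } → simplest -2
RRB: Left { -2 }, Right { -1 0 } → simplest -3/2
RRBB: Left { -2 -3/2 }, Right { -1 0 } → simplest -5/4
RRBBB: Left { -2 -3/2 -5/4 }, Right { -1 0 } → simplest -9/8
RRBBBB: Left { -2 -3/2 -5/4 -9/8 }, Right { -1 0 } → simplest -17/16
RRBBBBB: Left { -2 -3/2 -5/4 -9/8 -17/16 }, Right { -1 0 } → simplest -33/32
RRBBBBBB: Left { -2 -3/2 -5/4 -9/8 -17/16 -33/32 }, Right { -1 0 } → simplest -65/64
RRBBBBBBR: Left { -2 -3/2 -5/4 -9/8 -17/16 -33/32 }, Right { -65/64 -1 0 } → simplest -131/128
RRBBBBBBRR: Left { -2 -3/2 -5/4 -9/8 -17/16 -33/32 }, Right { -131/128 -65/64 -1 0 } → simplest -263/256
RRBBBBBBRRR: Left { -2 -3/2 -5/4 -9/8 -17/16 -33/32 }, Right { -263/256 -131/128 -65/64 -1 0 } → simplest -527/512
RRBBBBBBRRRB: Left { -2 -3/2 -5/4 -9/8 -17/16 -33/32 -527/512 }, Right { -263/256 -131/128 -65/64 -1 0 } → simplest -1053/1024
RRBBBBBBRRRBB: Left { -2 -3/2 -5/4 -9/8 -17/16 -33/32 -527/512 -1053/1024 }, Right { -263/256 -131/128 -65/64 -1 0 } → simplest -2105/2048
RRBBBBBBRRRBBB: Left { -2 -3/2 -5/4 -9/8 -17/16 -33/32 -527/512 -1053/1024 -2105/2048 }, Right { -263/256 -131/128 -65/64 -1 0 } → simplest -4209/4096

-4209/4096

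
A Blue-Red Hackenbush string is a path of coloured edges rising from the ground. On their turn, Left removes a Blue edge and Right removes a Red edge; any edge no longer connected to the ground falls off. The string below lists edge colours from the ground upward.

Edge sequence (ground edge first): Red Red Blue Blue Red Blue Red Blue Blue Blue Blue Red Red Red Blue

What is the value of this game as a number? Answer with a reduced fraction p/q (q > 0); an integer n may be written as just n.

val_1 [R]  L=[]  R=[0]  => -1
val_2 [RR]  L=[]  R=[-1, 0]  => -2
val_3 [RRB]  L=[-2]  R=[-1, 0]  => -3/2
val_4 [RRBB]  L=[-2, -3/2]  R=[-1, 0]  => -5/4
val_5 [RRBBR]  L=[-2, -3/2]  R=[-5/4, -1, 0]  => -11/8
val_6 [RRBBRB]  L=[-2, -3/2, -11/8]  R=[-5/4, -1, 0]  => -21/16
val_7 [RRBBRBR]  L=[-2, -3/2, -11/8]  R=[-21/16, -5/4, -1, 0]  => -43/32
val_8 [RRBBRBRB]  L=[-2, -3/2, -11/8, -43/32]  R=[-21/16, -5/4, -1, 0]  => -85/64
val_9 [RRBBRBRBB]  L=[-2, -3/2, -11/8, -43/32, -85/64]  R=[-21/16, -5/4, -1, 0]  => -169/128
val_10 [RRBBRBRBBB]  L=[-2, -3/2, -11/8, -43/32, -85/64, -169/128]  R=[-21/16, -5/4, -1, 0]  => -337/256
val_11 [RRBBRBRBBBB]  L=[-2, -3/2, -11/8, -43/32, -85/64, -169/128, -337/256]  R=[-21/16, -5/4, -1, 0]  => -673/512
val_12 [RRBBRBRBBBBR]  L=[-2, -3/2, -11/8, -43/32, -85/64, -169/128, -337/256]  R=[-673/512, -21/16, -5/4, -1, 0]  => -1347/1024
val_13 [RRBBRBRBBBBRR]  L=[-2, -3/2, -11/8, -43/32, -85/64, -169/128, -337/256]  R=[-1347/1024, -673/512, -21/16, -5/4, -1, 0]  => -2695/2048
val_14 [RRBBRBRBBBBRRR]  L=[-2, -3/2, -11/8, -43/32, -85/64, -169/128, -337/256]  R=[-2695/2048, -1347/1024, -673/512, -21/16, -5/4, -1, 0]  => -5391/4096
val_15 [RRBBRBRBBBBRRRB]  L=[-2, -3/2, -11/8, -43/32, -85/64, -169/128, -337/256, -5391/4096]  R=[-2695/2048, -1347/1024, -673/512, -21/16, -5/4, -1, 0]  => -10781/8192

-10781/8192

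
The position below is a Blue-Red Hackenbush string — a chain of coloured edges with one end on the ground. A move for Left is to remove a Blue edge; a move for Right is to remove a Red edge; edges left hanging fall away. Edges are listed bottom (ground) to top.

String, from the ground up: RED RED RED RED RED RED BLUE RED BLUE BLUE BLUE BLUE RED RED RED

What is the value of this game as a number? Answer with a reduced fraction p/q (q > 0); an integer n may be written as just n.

R: Left { · }, Right { 0 } -> simplest -1
RR: Left { · }, Right { -1 0 } -> simplest -2
RRR: Left { · }, Right { -2 -1 0 } -> simplest -3
RRRR: Left { · }, Right { -3 -2 -1 0 } -> simplest -4
RRRRR: Left { · }, Right { -4 -3 -2 -1 0 } -> simplest -5
RRRRRR: Left { · }, Right { -5 -4 -3 -2 -1 0 } -> simplest -6
RRRRRRB: Left { -6 }, Right { -5 -4 -3 -2 -1 0 } -> simplest -11/2
RRRRRRBR: Left { -6 }, Right { -11/2 -5 -4 -3 -2 -1 0 } -> simplest -23/4
RRRRRRBRB: Left { -6 -23/4 }, Right { -11/2 -5 -4 -3 -2 -1 0 } -> simplest -45/8
RRRRRRBRBB: Left { -6 -23/4 -45/8 }, Right { -11/2 -5 -4 -3 -2 -1 0 } -> simplest -89/16
RRRRRRBRBBB: Left { -6 -23/4 -45/8 -89/16 }, Right { -11/2 -5 -4 -3 -2 -1 0 } -> simplest -177/32
RRRRRRBRBBBB: Left { -6 -23/4 -45/8 -89/16 -177/32 }, Right { -11/2 -5 -4 -3 -2 -1 0 } -> simplest -353/64
RRRRRRBRBBBBR: Left { -6 -23/4 -45/8 -89/16 -177/32 }, Right { -353/64 -11/2 -5 -4 -3 -2 -1 0 } -> simplest -707/128
RRRRRRBRBBBBRR: Left { -6 -23/4 -45/8 -89/16 -177/32 }, Right { -707/128 -353/64 -11/2 -5 -4 -3 -2 -1 0 } -> simplest -1415/256
RRRRRRBRBBBBRRR: Left { -6 -23/4 -45/8 -89/16 -177/32 }, Right { -1415/256 -707/128 -353/64 -11/2 -5 -4 -3 -2 -1 0 } -> simplest -2831/512

-2831/512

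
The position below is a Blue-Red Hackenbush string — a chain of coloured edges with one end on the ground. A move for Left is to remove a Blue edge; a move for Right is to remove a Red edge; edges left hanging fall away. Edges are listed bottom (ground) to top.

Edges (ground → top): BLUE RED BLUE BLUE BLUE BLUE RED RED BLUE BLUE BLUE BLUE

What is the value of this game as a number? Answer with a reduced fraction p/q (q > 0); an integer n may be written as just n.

Prefix values for BLUE RED BLUE BLUE BLUE BLUE RED RED BLUE BLUE BLUE BLUE via {L|R} + simplicity:
1 of 12 · B · max L 0 · min R +∞ → 1
2 of 12 · BR · max L 0 · min R 1 → 1/2
3 of 12 · BRB · max L 1/2 · min R 1 → 3/4
4 of 12 · BRBB · max L 3/4 · min R 1 → 7/8
5 of 12 · BRBBB · max L 7/8 · min R 1 → 15/16
6 of 12 · BRBBBB · max L 15/16 · min R 1 → 31/32
7 of 12 · BRBBBBR · max L 15/16 · min R 31/32 → 61/64
8 of 12 · BRBBBBRR · max L 15/16 · min R 61/64 → 121/128
9 of 12 · BRBBBBRRB · max L 121/128 · min R 61/64 → 243/256
10 of 12 · BRBBBBRRBB · max L 243/256 · min R 61/64 → 487/512
11 of 12 · BRBBBBRRBBB · max L 487/512 · min R 61/64 → 975/1024
12 of 12 · BRBBBBRRBBBB · max L 975/1024 · min R 61/64 → 1951/2048

1951/2048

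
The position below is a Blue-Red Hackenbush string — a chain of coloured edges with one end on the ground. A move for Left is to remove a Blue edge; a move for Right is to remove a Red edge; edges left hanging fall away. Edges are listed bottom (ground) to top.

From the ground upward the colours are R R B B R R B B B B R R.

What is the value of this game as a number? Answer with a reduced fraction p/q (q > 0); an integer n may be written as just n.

1 of 12 · R · max L −∞ · min R 0 ⇒ -1
2 of 12 · RR · max L −∞ · min R -1 ⇒ -2
3 of 12 · RRB · max L -2 · min R -1 ⇒ -3/2
4 of 12 · RRBB · max L -3/2 · min R -1 ⇒ -5/4
5 of 12 · RRBBR · max L -3/2 · min R -5/4 ⇒ -11/8
6 of 12 · RRBBRR · max L -3/2 · min R -11/8 ⇒ -23/16
7 of 12 · RRBBRRB · max L -23/16 · min R -11/8 ⇒ -45/32
8 of 12 · RRBBRRBB · max L -45/32 · min R -11/8 ⇒ -89/64
9 of 12 · RRBBRRBBB · max L -89/64 · min R -11/8 ⇒ -177/128
10 of 12 · RRBBRRBBBB · max L -177/128 · min R -11/8 ⇒ -353/256
11 of 12 · RRBBRRBBBBR · max L -177/128 · min R -353/256 ⇒ -707/512
12 of 12 · RRBBRRBBBBRR · max L -177/128 · min R -707/512 ⇒ -1415/1024

-1415/1024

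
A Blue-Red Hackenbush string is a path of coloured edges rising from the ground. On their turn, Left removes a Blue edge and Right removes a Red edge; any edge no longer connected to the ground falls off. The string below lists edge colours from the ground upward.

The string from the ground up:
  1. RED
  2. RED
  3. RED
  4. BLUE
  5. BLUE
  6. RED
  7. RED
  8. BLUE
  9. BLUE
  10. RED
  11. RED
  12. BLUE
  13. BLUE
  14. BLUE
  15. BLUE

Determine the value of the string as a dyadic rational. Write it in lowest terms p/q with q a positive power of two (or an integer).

-9825/4096

Recurse on prefixes of the 15-edge string RED RED RED BLUE BLUE RED RED BLUE BLUE RED RED BLUE BLUE BLUE BLUE:
1 of 15 · R · max L −∞ · min R 0 → -1
2 of 15 · RR · max L −∞ · min R -1 → -2
3 of 15 · RRR · max L −∞ · min R -2 → -3
4 of 15 · RRRB · max L -3 · min R -2 → -5/2
5 of 15 · RRRBB · max L -5/2 · min R -2 → -9/4
6 of 15 · RRRBBR · max L -5/2 · min R -9/4 → -19/8
7 of 15 · RRRBBRR · max L -5/2 · min R -19/8 → -39/16
8 of 15 · RRRBBRRB · max L -39/16 · min R -19/8 → -77/32
9 of 15 · RRRBBRRBB · max L -77/32 · min R -19/8 → -153/64
10 of 15 · RRRBBRRBBR · max L -77/32 · min R -153/64 → -307/128
11 of 15 · RRRBBRRBBRR · max L -77/32 · min R -307/128 → -615/256
12 of 15 · RRRBBRRBBRRB · max L -615/256 · min R -307/128 → -1229/512
13 of 15 · RRRBBRRBBRRBB · max L -1229/512 · min R -307/128 → -2457/1024
14 of 15 · RRRBBRRBBRRBBB · max L -2457/1024 · min R -307/128 → -4913/2048
15 of 15 · RRRBBRRBBRRBBBB · max L -4913/2048 · min R -307/128 → -9825/4096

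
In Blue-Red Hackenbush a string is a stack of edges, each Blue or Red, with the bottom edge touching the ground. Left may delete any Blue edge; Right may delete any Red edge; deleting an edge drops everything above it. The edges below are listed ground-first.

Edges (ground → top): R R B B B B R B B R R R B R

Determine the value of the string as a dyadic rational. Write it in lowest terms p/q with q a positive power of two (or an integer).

1 of 14 · R · max L −∞ · min R 0 gives -1
2 of 14 · RR · max L −∞ · min R -1 gives -2
3 of 14 · RRB · max L -2 · min R -1 gives -3/2
4 of 14 · RRBB · max L -3/2 · min R -1 gives -5/4
5 of 14 · RRBBB · max L -5/4 · min R -1 gives -9/8
6 of 14 · RRBBBB · max L -9/8 · min R -1 gives -17/16
7 of 14 · RRBBBBR · max L -9/8 · min R -17/16 gives -35/32
8 of 14 · RRBBBBRB · max L -35/32 · min R -17/16 gives -69/64
9 of 14 · RRBBBBRBB · max L -69/64 · min R -17/16 gives -137/128
10 of 14 · RRBBBBRBBR · max L -69/64 · min R -137/128 gives -275/256
11 of 14 · RRBBBBRBBRR · max L -69/64 · min R -275/256 gives -551/512
12 of 14 · RRBBBBRBBRRR · max L -69/64 · min R -551/512 gives -1103/1024
13 of 14 · RRBBBBRBBRRRB · max L -1103/1024 · min R -551/512 gives -2205/2048
14 of 14 · RRBBBBRBBRRRBR · max L -1103/1024 · min R -2205/2048 gives -4411/4096

-4411/4096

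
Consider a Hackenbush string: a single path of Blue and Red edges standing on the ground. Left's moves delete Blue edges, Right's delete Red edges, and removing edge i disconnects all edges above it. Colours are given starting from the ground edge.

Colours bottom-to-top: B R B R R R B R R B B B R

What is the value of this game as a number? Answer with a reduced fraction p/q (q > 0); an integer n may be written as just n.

2205/4096

Prefix values for B R B R R R B R R B B B R via {L|R} + simplicity:
step 1: add B to get B; options L={ 0 } R={ — } ⇒ 1
step 2: add R to get BR; options L={ 0 } R={ 1 } ⇒ 1/2
step 3: add B to get BRB; options L={ 0, 1/2 } R={ 1 } ⇒ 3/4
step 4: add R to get BRBR; options L={ 0, 1/2 } R={ 3/4, 1 } ⇒ 5/8
step 5: add R to get BRBRR; options L={ 0, 1/2 } R={ 5/8, 3/4, 1 } ⇒ 9/16
step 6: add R to get BRBRRR; options L={ 0, 1/2 } R={ 9/16, 5/8, 3/4, 1 } ⇒ 17/32
step 7: add B to get BRBRRRB; options L={ 0, 1/2, 17/32 } R={ 9/16, 5/8, 3/4, 1 } ⇒ 35/64
step 8: add R to get BRBRRRBR; options L={ 0, 1/2, 17/32 } R={ 35/64, 9/16, 5/8, 3/4, 1 } ⇒ 69/128
step 9: add R to get BRBRRRBRR; options L={ 0, 1/2, 17/32 } R={ 69/128, 35/64, 9/16, 5/8, 3/4, 1 } ⇒ 137/256
step 10: add B to get BRBRRRBRRB; options L={ 0, 1/2, 17/32, 137/256 } R={ 69/128, 35/64, 9/16, 5/8, 3/4, 1 } ⇒ 275/512
step 11: add B to get BRBRRRBRRBB; options L={ 0, 1/2, 17/32, 137/256, 275/512 } R={ 69/128, 35/64, 9/16, 5/8, 3/4, 1 } ⇒ 551/1024
step 12: add B to get BRBRRRBRRBBB; options L={ 0, 1/2, 17/32, 137/256, 275/512, 551/1024 } R={ 69/128, 35/64, 9/16, 5/8, 3/4, 1 } ⇒ 1103/2048
step 13: add R to get BRBRRRBRRBBBR; options L={ 0, 1/2, 17/32, 137/256, 275/512, 551/1024 } R={ 1103/2048, 69/128, 35/64, 9/16, 5/8, 3/4, 1 } ⇒ 2205/4096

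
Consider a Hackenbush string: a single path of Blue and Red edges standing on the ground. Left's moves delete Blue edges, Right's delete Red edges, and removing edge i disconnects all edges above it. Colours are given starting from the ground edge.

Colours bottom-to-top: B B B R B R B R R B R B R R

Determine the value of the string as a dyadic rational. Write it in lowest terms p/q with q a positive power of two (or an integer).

5417/2048

G(B) = { 0 | — } => 1
G(BB) = { 0,1 | — } => 2
G(BBB) = { 0,1,2 | — } => 3
G(BBBR) = { 0,1,2 | 3 } => 5/2
G(BBBRB) = { 0,1,2,5/2 | 3 } => 11/4
G(BBBRBR) = { 0,1,2,5/2 | 11/4,3 } => 21/8
G(BBBRBRB) = { 0,1,2,5/2,21/8 | 11/4,3 } => 43/16
G(BBBRBRBR) = { 0,1,2,5/2,21/8 | 43/16,11/4,3 } => 85/32
G(BBBRBRBRR) = { 0,1,2,5/2,21/8 | 85/32,43/16,11/4,3 } => 169/64
G(BBBRBRBRRB) = { 0,1,2,5/2,21/8,169/64 | 85/32,43/16,11/4,3 } => 339/128
G(BBBRBRBRRBR) = { 0,1,2,5/2,21/8,169/64 | 339/128,85/32,43/16,11/4,3 } => 677/256
G(BBBRBRBRRBRB) = { 0,1,2,5/2,21/8,169/64,677/256 | 339/128,85/32,43/16,11/4,3 } => 1355/512
G(BBBRBRBRRBRBR) = { 0,1,2,5/2,21/8,169/64,677/256 | 1355/512,339/128,85/32,43/16,11/4,3 } => 2709/1024
G(BBBRBRBRRBRBRR) = { 0,1,2,5/2,21/8,169/64,677/256 | 2709/1024,1355/512,339/128,85/32,43/16,11/4,3 } => 5417/2048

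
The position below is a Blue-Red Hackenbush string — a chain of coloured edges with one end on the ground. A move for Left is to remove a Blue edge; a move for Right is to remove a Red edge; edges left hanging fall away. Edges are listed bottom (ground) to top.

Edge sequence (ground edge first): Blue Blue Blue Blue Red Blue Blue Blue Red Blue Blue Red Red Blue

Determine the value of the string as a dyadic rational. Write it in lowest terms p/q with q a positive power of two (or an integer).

4019/1024

Build value(s[:k]) for k = 1..14, string s = Blue Blue Blue Blue Red Blue Blue Blue Red Blue Blue Red Red Blue.
step 1: add Blue to get B; options L={ 0 } R={  } -> 1
step 2: add Blue to get BB; options L={ 0,1 } R={  } -> 2
step 3: add Blue to get BBB; options L={ 0,1,2 } R={  } -> 3
step 4: add Blue to get BBBB; options L={ 0,1,2,3 } R={  } -> 4
step 5: add Red to get BBBBR; options L={ 0,1,2,3 } R={ 4 } -> 7/2
step 6: add Blue to get BBBBRB; options L={ 0,1,2,3,7/2 } R={ 4 } -> 15/4
step 7: add Blue to get BBBBRBB; options L={ 0,1,2,3,7/2,15/4 } R={ 4 } -> 31/8
step 8: add Blue to get BBBBRBBB; options L={ 0,1,2,3,7/2,15/4,31/8 } R={ 4 } -> 63/16
step 9: add Red to get BBBBRBBBR; options L={ 0,1,2,3,7/2,15/4,31/8 } R={ 63/16,4 } -> 125/32
step 10: add Blue to get BBBBRBBBRB; options L={ 0,1,2,3,7/2,15/4,31/8,125/32 } R={ 63/16,4 } -> 251/64
step 11: add Blue to get BBBBRBBBRBB; options L={ 0,1,2,3,7/2,15/4,31/8,125/32,251/64 } R={ 63/16,4 } -> 503/128
step 12: add Red to get BBBBRBBBRBBR; options L={ 0,1,2,3,7/2,15/4,31/8,125/32,251/64 } R={ 503/128,63/16,4 } -> 1005/256
step 13: add Red to get BBBBRBBBRBBRR; options L={ 0,1,2,3,7/2,15/4,31/8,125/32,251/64 } R={ 1005/256,503/128,63/16,4 } -> 2009/512
step 14: add Blue to get BBBBRBBBRBBRRB; options L={ 0,1,2,3,7/2,15/4,31/8,125/32,251/64,2009/512 } R={ 1005/256,503/128,63/16,4 } -> 4019/1024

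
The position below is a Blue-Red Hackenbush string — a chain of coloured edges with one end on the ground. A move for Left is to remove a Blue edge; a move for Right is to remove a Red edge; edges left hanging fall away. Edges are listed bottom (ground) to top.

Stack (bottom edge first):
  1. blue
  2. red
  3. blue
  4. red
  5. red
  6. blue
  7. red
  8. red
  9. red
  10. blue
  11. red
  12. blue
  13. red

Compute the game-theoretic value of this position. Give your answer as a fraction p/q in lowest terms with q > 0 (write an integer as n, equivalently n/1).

value_1 [b]  L=[0]  R=[·]  ⇒ 1
value_2 [br]  L=[0]  R=[1]  ⇒ 1/2
value_3 [brb]  L=[0, 1/2]  R=[1]  ⇒ 3/4
value_4 [brbr]  L=[0, 1/2]  R=[3/4, 1]  ⇒ 5/8
value_5 [brbrr]  L=[0, 1/2]  R=[5/8, 3/4, 1]  ⇒ 9/16
value_6 [brbrrb]  L=[0, 1/2, 9/16]  R=[5/8, 3/4, 1]  ⇒ 19/32
value_7 [brbrrbr]  L=[0, 1/2, 9/16]  R=[19/32, 5/8, 3/4, 1]  ⇒ 37/64
value_8 [brbrrbrr]  L=[0, 1/2, 9/16]  R=[37/64, 19/32, 5/8, 3/4, 1]  ⇒ 73/128
value_9 [brbrrbrrr]  L=[0, 1/2, 9/16]  R=[73/128, 37/64, 19/32, 5/8, 3/4, 1]  ⇒ 145/256
value_10 [brbrrbrrrb]  L=[0, 1/2, 9/16, 145/256]  R=[73/128, 37/64, 19/32, 5/8, 3/4, 1]  ⇒ 291/512
value_11 [brbrrbrrrbr]  L=[0, 1/2, 9/16, 145/256]  R=[291/512, 73/128, 37/64, 19/32, 5/8, 3/4, 1]  ⇒ 581/1024
value_12 [brbrrbrrrbrb]  L=[0, 1/2, 9/16, 145/256, 581/1024]  R=[291/512, 73/128, 37/64, 19/32, 5/8, 3/4, 1]  ⇒ 1163/2048
value_13 [brbrrbrrrbrbr]  L=[0, 1/2, 9/16, 145/256, 581/1024]  R=[1163/2048, 291/512, 73/128, 37/64, 19/32, 5/8, 3/4, 1]  ⇒ 2325/4096

2325/4096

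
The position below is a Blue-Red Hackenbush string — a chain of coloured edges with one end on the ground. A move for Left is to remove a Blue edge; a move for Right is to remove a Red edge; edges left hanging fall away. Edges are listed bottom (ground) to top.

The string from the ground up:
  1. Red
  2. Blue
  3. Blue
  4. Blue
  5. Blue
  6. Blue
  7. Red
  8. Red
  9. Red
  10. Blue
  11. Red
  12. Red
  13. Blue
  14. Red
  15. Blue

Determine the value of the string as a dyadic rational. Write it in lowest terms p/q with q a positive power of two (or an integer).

val_1 [R]  L=[(no moves)]  R=[0]  -> -1
val_2 [RB]  L=[-1]  R=[0]  -> -1/2
val_3 [RBB]  L=[-1, -1/2]  R=[0]  -> -1/4
val_4 [RBBB]  L=[-1, -1/2, -1/4]  R=[0]  -> -1/8
val_5 [RBBBB]  L=[-1, -1/2, -1/4, -1/8]  R=[0]  -> -1/16
val_6 [RBBBBB]  L=[-1, -1/2, -1/4, -1/8, -1/16]  R=[0]  -> -1/32
val_7 [RBBBBBR]  L=[-1, -1/2, -1/4, -1/8, -1/16]  R=[-1/32, 0]  -> -3/64
val_8 [RBBBBBRR]  L=[-1, -1/2, -1/4, -1/8, -1/16]  R=[-3/64, -1/32, 0]  -> -7/128
val_9 [RBBBBBRRR]  L=[-1, -1/2, -1/4, -1/8, -1/16]  R=[-7/128, -3/64, -1/32, 0]  -> -15/256
val_10 [RBBBBBRRRB]  L=[-1, -1/2, -1/4, -1/8, -1/16, -15/256]  R=[-7/128, -3/64, -1/32, 0]  -> -29/512
val_11 [RBBBBBRRRBR]  L=[-1, -1/2, -1/4, -1/8, -1/16, -15/256]  R=[-29/512, -7/128, -3/64, -1/32, 0]  -> -59/1024
val_12 [RBBBBBRRRBRR]  L=[-1, -1/2, -1/4, -1/8, -1/16, -15/256]  R=[-59/1024, -29/512, -7/128, -3/64, -1/32, 0]  -> -119/2048
val_13 [RBBBBBRRRBRRB]  L=[-1, -1/2, -1/4, -1/8, -1/16, -15/256, -119/2048]  R=[-59/1024, -29/512, -7/128, -3/64, -1/32, 0]  -> -237/4096
val_14 [RBBBBBRRRBRRBR]  L=[-1, -1/2, -1/4, -1/8, -1/16, -15/256, -119/2048]  R=[-237/4096, -59/1024, -29/512, -7/128, -3/64, -1/32, 0]  -> -475/8192
val_15 [RBBBBBRRRBRRBRB]  L=[-1, -1/2, -1/4, -1/8, -1/16, -15/256, -119/2048, -475/8192]  R=[-237/4096, -59/1024, -29/512, -7/128, -3/64, -1/32, 0]  -> -949/16384

-949/16384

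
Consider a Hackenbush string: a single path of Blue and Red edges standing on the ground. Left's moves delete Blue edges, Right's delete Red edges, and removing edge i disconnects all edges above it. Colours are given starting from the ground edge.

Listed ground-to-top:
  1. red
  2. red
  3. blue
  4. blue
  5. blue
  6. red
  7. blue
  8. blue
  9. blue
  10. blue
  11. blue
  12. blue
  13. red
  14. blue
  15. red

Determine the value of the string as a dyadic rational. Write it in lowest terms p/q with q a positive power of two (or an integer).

-9227/8192

edge 1 of 15 (red): {  | 0 } → -1
edge 2 of 15 (red): {  | -1, 0 } → -2
edge 3 of 15 (blue): { -2 | -1, 0 } → -3/2
edge 4 of 15 (blue): { -2, -3/2 | -1, 0 } → -5/4
edge 5 of 15 (blue): { -2, -3/2, -5/4 | -1, 0 } → -9/8
edge 6 of 15 (red): { -2, -3/2, -5/4 | -9/8, -1, 0 } → -19/16
edge 7 of 15 (blue): { -2, -3/2, -5/4, -19/16 | -9/8, -1, 0 } → -37/32
edge 8 of 15 (blue): { -2, -3/2, -5/4, -19/16, -37/32 | -9/8, -1, 0 } → -73/64
edge 9 of 15 (blue): { -2, -3/2, -5/4, -19/16, -37/32, -73/64 | -9/8, -1, 0 } → -145/128
edge 10 of 15 (blue): { -2, -3/2, -5/4, -19/16, -37/32, -73/64, -145/128 | -9/8, -1, 0 } → -289/256
edge 11 of 15 (blue): { -2, -3/2, -5/4, -19/16, -37/32, -73/64, -145/128, -289/256 | -9/8, -1, 0 } → -577/512
edge 12 of 15 (blue): { -2, -3/2, -5/4, -19/16, -37/32, -73/64, -145/128, -289/256, -577/512 | -9/8, -1, 0 } → -1153/1024
edge 13 of 15 (red): { -2, -3/2, -5/4, -19/16, -37/32, -73/64, -145/128, -289/256, -577/512 | -1153/1024, -9/8, -1, 0 } → -2307/2048
edge 14 of 15 (blue): { -2, -3/2, -5/4, -19/16, -37/32, -73/64, -145/128, -289/256, -577/512, -2307/2048 | -1153/1024, -9/8, -1, 0 } → -4613/4096
edge 15 of 15 (red): { -2, -3/2, -5/4, -19/16, -37/32, -73/64, -145/128, -289/256, -577/512, -2307/2048 | -4613/4096, -1153/1024, -9/8, -1, 0 } → -9227/8192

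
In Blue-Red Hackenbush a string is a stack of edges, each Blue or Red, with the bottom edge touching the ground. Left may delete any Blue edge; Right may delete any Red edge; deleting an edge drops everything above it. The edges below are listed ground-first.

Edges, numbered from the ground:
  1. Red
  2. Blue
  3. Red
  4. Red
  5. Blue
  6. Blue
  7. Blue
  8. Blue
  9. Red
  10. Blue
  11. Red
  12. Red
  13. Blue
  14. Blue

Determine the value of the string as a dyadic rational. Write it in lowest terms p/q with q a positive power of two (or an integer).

-6233/8192

Build g(s[:k]) for k = 1..14, string s = Red Blue Red Red Blue Blue Blue Blue Red Blue Red Red Blue Blue.
g(R) = {  | 0 } = -1
g(RB) = { -1 | 0 } = -1/2
g(RBR) = { -1 | -1/2, 0 } = -3/4
g(RBRR) = { -1 | -3/4, -1/2, 0 } = -7/8
g(RBRRB) = { -1, -7/8 | -3/4, -1/2, 0 } = -13/16
g(RBRRBB) = { -1, -7/8, -13/16 | -3/4, -1/2, 0 } = -25/32
g(RBRRBBB) = { -1, -7/8, -13/16, -25/32 | -3/4, -1/2, 0 } = -49/64
g(RBRRBBBB) = { -1, -7/8, -13/16, -25/32, -49/64 | -3/4, -1/2, 0 } = -97/128
g(RBRRBBBBR) = { -1, -7/8, -13/16, -25/32, -49/64 | -97/128, -3/4, -1/2, 0 } = -195/256
g(RBRRBBBBRB) = { -1, -7/8, -13/16, -25/32, -49/64, -195/256 | -97/128, -3/4, -1/2, 0 } = -389/512
g(RBRRBBBBRBR) = { -1, -7/8, -13/16, -25/32, -49/64, -195/256 | -389/512, -97/128, -3/4, -1/2, 0 } = -779/1024
g(RBRRBBBBRBRR) = { -1, -7/8, -13/16, -25/32, -49/64, -195/256 | -779/1024, -389/512, -97/128, -3/4, -1/2, 0 } = -1559/2048
g(RBRRBBBBRBRRB) = { -1, -7/8, -13/16, -25/32, -49/64, -195/256, -1559/2048 | -779/1024, -389/512, -97/128, -3/4, -1/2, 0 } = -3117/4096
g(RBRRBBBBRBRRBB) = { -1, -7/8, -13/16, -25/32, -49/64, -195/256, -1559/2048, -3117/4096 | -779/1024, -389/512, -97/128, -3/4, -1/2, 0 } = -6233/8192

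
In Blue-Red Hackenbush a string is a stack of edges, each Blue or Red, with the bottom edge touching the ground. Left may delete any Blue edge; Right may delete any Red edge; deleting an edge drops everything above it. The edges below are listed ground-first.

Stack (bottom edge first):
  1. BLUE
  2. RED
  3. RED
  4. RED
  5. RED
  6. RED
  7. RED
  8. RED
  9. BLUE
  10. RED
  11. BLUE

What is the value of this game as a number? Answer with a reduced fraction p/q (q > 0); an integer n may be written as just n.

11/1024

Recurse on prefixes of the 11-edge string BLUE RED RED RED RED RED RED RED BLUE RED BLUE:
value_1 [B]  L=[0]  R=[∅]  → 1
value_2 [BR]  L=[0]  R=[1]  → 1/2
value_3 [BRR]  L=[0]  R=[1/2, 1]  → 1/4
value_4 [BRRR]  L=[0]  R=[1/4, 1/2, 1]  → 1/8
value_5 [BRRRR]  L=[0]  R=[1/8, 1/4, 1/2, 1]  → 1/16
value_6 [BRRRRR]  L=[0]  R=[1/16, 1/8, 1/4, 1/2, 1]  → 1/32
value_7 [BRRRRRR]  L=[0]  R=[1/32, 1/16, 1/8, 1/4, 1/2, 1]  → 1/64
value_8 [BRRRRRRR]  L=[0]  R=[1/64, 1/32, 1/16, 1/8, 1/4, 1/2, 1]  → 1/128
value_9 [BRRRRRRRB]  L=[0, 1/128]  R=[1/64, 1/32, 1/16, 1/8, 1/4, 1/2, 1]  → 3/256
value_10 [BRRRRRRRBR]  L=[0, 1/128]  R=[3/256, 1/64, 1/32, 1/16, 1/8, 1/4, 1/2, 1]  → 5/512
value_11 [BRRRRRRRBRB]  L=[0, 1/128, 5/512]  R=[3/256, 1/64, 1/32, 1/16, 1/8, 1/4, 1/2, 1]  → 11/1024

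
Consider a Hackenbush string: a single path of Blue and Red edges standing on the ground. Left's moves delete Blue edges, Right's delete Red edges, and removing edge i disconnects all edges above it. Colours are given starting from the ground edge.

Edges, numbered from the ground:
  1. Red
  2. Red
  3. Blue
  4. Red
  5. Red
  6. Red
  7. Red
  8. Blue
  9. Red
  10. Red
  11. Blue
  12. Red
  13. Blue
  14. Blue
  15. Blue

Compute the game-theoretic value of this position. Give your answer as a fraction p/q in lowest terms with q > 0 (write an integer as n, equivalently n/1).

-16081/8192

g_1 [R]  L=[(no moves)]  R=[0]  -> -1
g_2 [RR]  L=[(no moves)]  R=[-1, 0]  -> -2
g_3 [RRB]  L=[-2]  R=[-1, 0]  -> -3/2
g_4 [RRBR]  L=[-2]  R=[-3/2, -1, 0]  -> -7/4
g_5 [RRBRR]  L=[-2]  R=[-7/4, -3/2, -1, 0]  -> -15/8
g_6 [RRBRRR]  L=[-2]  R=[-15/8, -7/4, -3/2, -1, 0]  -> -31/16
g_7 [RRBRRRR]  L=[-2]  R=[-31/16, -15/8, -7/4, -3/2, -1, 0]  -> -63/32
g_8 [RRBRRRRB]  L=[-2, -63/32]  R=[-31/16, -15/8, -7/4, -3/2, -1, 0]  -> -125/64
g_9 [RRBRRRRBR]  L=[-2, -63/32]  R=[-125/64, -31/16, -15/8, -7/4, -3/2, -1, 0]  -> -251/128
g_10 [RRBRRRRBRR]  L=[-2, -63/32]  R=[-251/128, -125/64, -31/16, -15/8, -7/4, -3/2, -1, 0]  -> -503/256
g_11 [RRBRRRRBRRB]  L=[-2, -63/32, -503/256]  R=[-251/128, -125/64, -31/16, -15/8, -7/4, -3/2, -1, 0]  -> -1005/512
g_12 [RRBRRRRBRRBR]  L=[-2, -63/32, -503/256]  R=[-1005/512, -251/128, -125/64, -31/16, -15/8, -7/4, -3/2, -1, 0]  -> -2011/1024
g_13 [RRBRRRRBRRBRB]  L=[-2, -63/32, -503/256, -2011/1024]  R=[-1005/512, -251/128, -125/64, -31/16, -15/8, -7/4, -3/2, -1, 0]  -> -4021/2048
g_14 [RRBRRRRBRRBRBB]  L=[-2, -63/32, -503/256, -2011/1024, -4021/2048]  R=[-1005/512, -251/128, -125/64, -31/16, -15/8, -7/4, -3/2, -1, 0]  -> -8041/4096
g_15 [RRBRRRRBRRBRBBB]  L=[-2, -63/32, -503/256, -2011/1024, -4021/2048, -8041/4096]  R=[-1005/512, -251/128, -125/64, -31/16, -15/8, -7/4, -3/2, -1, 0]  -> -16081/8192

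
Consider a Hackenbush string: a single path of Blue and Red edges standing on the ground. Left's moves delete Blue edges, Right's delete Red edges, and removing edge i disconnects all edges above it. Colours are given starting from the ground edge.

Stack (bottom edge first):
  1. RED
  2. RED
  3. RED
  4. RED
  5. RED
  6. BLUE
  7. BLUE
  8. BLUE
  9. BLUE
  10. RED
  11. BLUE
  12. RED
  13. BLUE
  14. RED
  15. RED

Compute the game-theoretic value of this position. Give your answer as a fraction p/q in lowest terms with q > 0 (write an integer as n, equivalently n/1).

-4183/1024

step 1: add RED to get R; options L={ — } R={ 0 } → -1
step 2: add RED to get RR; options L={ — } R={ -1 0 } → -2
step 3: add RED to get RRR; options L={ — } R={ -2 -1 0 } → -3
step 4: add RED to get RRRR; options L={ — } R={ -3 -2 -1 0 } → -4
step 5: add RED to get RRRRR; options L={ — } R={ -4 -3 -2 -1 0 } → -5
step 6: add BLUE to get RRRRRB; options L={ -5 } R={ -4 -3 -2 -1 0 } → -9/2
step 7: add BLUE to get RRRRRBB; options L={ -5 -9/2 } R={ -4 -3 -2 -1 0 } → -17/4
step 8: add BLUE to get RRRRRBBB; options L={ -5 -9/2 -17/4 } R={ -4 -3 -2 -1 0 } → -33/8
step 9: add BLUE to get RRRRRBBBB; options L={ -5 -9/2 -17/4 -33/8 } R={ -4 -3 -2 -1 0 } → -65/16
step 10: add RED to get RRRRRBBBBR; options L={ -5 -9/2 -17/4 -33/8 } R={ -65/16 -4 -3 -2 -1 0 } → -131/32
step 11: add BLUE to get RRRRRBBBBRB; options L={ -5 -9/2 -17/4 -33/8 -131/32 } R={ -65/16 -4 -3 -2 -1 0 } → -261/64
step 12: add RED to get RRRRRBBBBRBR; options L={ -5 -9/2 -17/4 -33/8 -131/32 } R={ -261/64 -65/16 -4 -3 -2 -1 0 } → -523/128
step 13: add BLUE to get RRRRRBBBBRBRB; options L={ -5 -9/2 -17/4 -33/8 -131/32 -523/128 } R={ -261/64 -65/16 -4 -3 -2 -1 0 } → -1045/256
step 14: add RED to get RRRRRBBBBRBRBR; options L={ -5 -9/2 -17/4 -33/8 -131/32 -523/128 } R={ -1045/256 -261/64 -65/16 -4 -3 -2 -1 0 } → -2091/512
step 15: add RED to get RRRRRBBBBRBRBRR; options L={ -5 -9/2 -17/4 -33/8 -131/32 -523/128 } R={ -2091/512 -1045/256 -261/64 -65/16 -4 -3 -2 -1 0 } → -4183/1024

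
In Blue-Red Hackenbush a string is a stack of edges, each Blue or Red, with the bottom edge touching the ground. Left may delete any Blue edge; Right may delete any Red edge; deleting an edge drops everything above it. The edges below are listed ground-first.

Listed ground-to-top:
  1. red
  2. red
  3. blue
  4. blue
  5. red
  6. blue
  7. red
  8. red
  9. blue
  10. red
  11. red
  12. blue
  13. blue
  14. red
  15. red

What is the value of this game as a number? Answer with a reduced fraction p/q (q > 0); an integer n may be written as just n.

-11111/8192

Recurse on prefixes of the 15-edge string red red blue blue red blue red red blue red red blue blue red red:
g_1 [r]  L=[none]  R=[0]  → -1
g_2 [rr]  L=[none]  R=[-1; 0]  → -2
g_3 [rrb]  L=[-2]  R=[-1; 0]  → -3/2
g_4 [rrbb]  L=[-2; -3/2]  R=[-1; 0]  → -5/4
g_5 [rrbbr]  L=[-2; -3/2]  R=[-5/4; -1; 0]  → -11/8
g_6 [rrbbrb]  L=[-2; -3/2; -11/8]  R=[-5/4; -1; 0]  → -21/16
g_7 [rrbbrbr]  L=[-2; -3/2; -11/8]  R=[-21/16; -5/4; -1; 0]  → -43/32
g_8 [rrbbrbrr]  L=[-2; -3/2; -11/8]  R=[-43/32; -21/16; -5/4; -1; 0]  → -87/64
g_9 [rrbbrbrrb]  L=[-2; -3/2; -11/8; -87/64]  R=[-43/32; -21/16; -5/4; -1; 0]  → -173/128
g_10 [rrbbrbrrbr]  L=[-2; -3/2; -11/8; -87/64]  R=[-173/128; -43/32; -21/16; -5/4; -1; 0]  → -347/256
g_11 [rrbbrbrrbrr]  L=[-2; -3/2; -11/8; -87/64]  R=[-347/256; -173/128; -43/32; -21/16; -5/4; -1; 0]  → -695/512
g_12 [rrbbrbrrbrrb]  L=[-2; -3/2; -11/8; -87/64; -695/512]  R=[-347/256; -173/128; -43/32; -21/16; -5/4; -1; 0]  → -1389/1024
g_13 [rrbbrbrrbrrbb]  L=[-2; -3/2; -11/8; -87/64; -695/512; -1389/1024]  R=[-347/256; -173/128; -43/32; -21/16; -5/4; -1; 0]  → -2777/2048
g_14 [rrbbrbrrbrrbbr]  L=[-2; -3/2; -11/8; -87/64; -695/512; -1389/1024]  R=[-2777/2048; -347/256; -173/128; -43/32; -21/16; -5/4; -1; 0]  → -5555/4096
g_15 [rrbbrbrrbrrbbrr]  L=[-2; -3/2; -11/8; -87/64; -695/512; -1389/1024]  R=[-5555/4096; -2777/2048; -347/256; -173/128; -43/32; -21/16; -5/4; -1; 0]  → -11111/8192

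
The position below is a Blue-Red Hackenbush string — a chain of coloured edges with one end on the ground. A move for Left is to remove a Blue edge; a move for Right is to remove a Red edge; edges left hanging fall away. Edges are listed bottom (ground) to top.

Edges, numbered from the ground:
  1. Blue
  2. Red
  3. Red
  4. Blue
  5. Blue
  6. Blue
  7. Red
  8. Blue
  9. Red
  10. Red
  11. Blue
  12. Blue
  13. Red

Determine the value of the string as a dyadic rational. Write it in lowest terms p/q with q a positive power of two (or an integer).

1869/4096

Recurse on prefixes of the 13-edge string Blue Red Red Blue Blue Blue Red Blue Red Red Blue Blue Red:
1 of 13 · B · max L 0 · min R +∞ → 1
2 of 13 · BR · max L 0 · min R 1 → 1/2
3 of 13 · BRR · max L 0 · min R 1/2 → 1/4
4 of 13 · BRRB · max L 1/4 · min R 1/2 → 3/8
5 of 13 · BRRBB · max L 3/8 · min R 1/2 → 7/16
6 of 13 · BRRBBB · max L 7/16 · min R 1/2 → 15/32
7 of 13 · BRRBBBR · max L 7/16 · min R 15/32 → 29/64
8 of 13 · BRRBBBRB · max L 29/64 · min R 15/32 → 59/128
9 of 13 · BRRBBBRBR · max L 29/64 · min R 59/128 → 117/256
10 of 13 · BRRBBBRBRR · max L 29/64 · min R 117/256 → 233/512
11 of 13 · BRRBBBRBRRB · max L 233/512 · min R 117/256 → 467/1024
12 of 13 · BRRBBBRBRRBB · max L 467/1024 · min R 117/256 → 935/2048
13 of 13 · BRRBBBRBRRBBR · max L 467/1024 · min R 935/2048 → 1869/4096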